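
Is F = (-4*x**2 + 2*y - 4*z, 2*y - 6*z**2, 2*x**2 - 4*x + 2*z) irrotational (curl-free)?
No, ∇×F = (12*z, -4*x, -2)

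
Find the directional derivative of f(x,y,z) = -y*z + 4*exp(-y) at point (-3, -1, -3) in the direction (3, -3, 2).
sqrt(22)*(-7 + 12*E)/22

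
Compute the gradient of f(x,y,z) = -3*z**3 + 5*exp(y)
(0, 5*exp(y), -9*z**2)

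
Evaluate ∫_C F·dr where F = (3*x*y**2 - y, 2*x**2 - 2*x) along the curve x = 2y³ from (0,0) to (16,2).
8808/7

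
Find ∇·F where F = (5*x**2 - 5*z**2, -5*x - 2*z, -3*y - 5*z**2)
10*x - 10*z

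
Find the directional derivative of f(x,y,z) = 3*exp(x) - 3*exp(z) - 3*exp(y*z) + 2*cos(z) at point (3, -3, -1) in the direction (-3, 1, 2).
sqrt(14)*(-3 + 2*E*sin(1) + 6*exp(4))*exp(-1)/7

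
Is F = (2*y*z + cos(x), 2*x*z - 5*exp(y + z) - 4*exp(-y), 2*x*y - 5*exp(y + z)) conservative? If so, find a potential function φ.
Yes, F is conservative. φ = 2*x*y*z - 5*exp(y + z) + sin(x) + 4*exp(-y)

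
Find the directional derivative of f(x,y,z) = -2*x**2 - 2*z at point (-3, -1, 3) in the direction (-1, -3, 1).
-14*sqrt(11)/11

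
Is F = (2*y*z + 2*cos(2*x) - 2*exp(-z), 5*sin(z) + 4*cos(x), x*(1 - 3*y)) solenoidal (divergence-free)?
No, ∇·F = -4*sin(2*x)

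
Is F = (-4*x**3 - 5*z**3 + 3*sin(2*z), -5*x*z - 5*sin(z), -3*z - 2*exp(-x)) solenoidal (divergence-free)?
No, ∇·F = -12*x**2 - 3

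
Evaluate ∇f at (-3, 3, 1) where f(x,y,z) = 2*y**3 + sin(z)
(0, 54, cos(1))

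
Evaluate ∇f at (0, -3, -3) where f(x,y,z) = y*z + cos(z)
(0, -3, -3 + sin(3))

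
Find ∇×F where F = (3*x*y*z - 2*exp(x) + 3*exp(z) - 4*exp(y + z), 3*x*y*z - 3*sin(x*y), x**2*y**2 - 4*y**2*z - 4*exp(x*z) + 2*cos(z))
(y*(2*x**2 - 3*x - 8*z), -2*x*y**2 + 3*x*y + 4*z*exp(x*z) + 3*exp(z) - 4*exp(y + z), -3*x*z + 3*y*z - 3*y*cos(x*y) + 4*exp(y + z))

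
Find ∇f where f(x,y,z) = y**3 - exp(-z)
(0, 3*y**2, exp(-z))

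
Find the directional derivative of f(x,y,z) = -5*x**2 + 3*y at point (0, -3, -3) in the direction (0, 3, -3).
3*sqrt(2)/2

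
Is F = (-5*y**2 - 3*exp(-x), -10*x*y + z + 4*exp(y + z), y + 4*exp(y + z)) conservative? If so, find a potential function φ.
Yes, F is conservative. φ = -5*x*y**2 + y*z + 4*exp(y + z) + 3*exp(-x)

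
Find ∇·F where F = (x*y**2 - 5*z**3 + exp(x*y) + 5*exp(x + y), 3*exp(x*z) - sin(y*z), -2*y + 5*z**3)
y**2 + y*exp(x*y) + 15*z**2 - z*cos(y*z) + 5*exp(x + y)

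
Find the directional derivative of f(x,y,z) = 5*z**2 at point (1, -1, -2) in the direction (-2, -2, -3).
60*sqrt(17)/17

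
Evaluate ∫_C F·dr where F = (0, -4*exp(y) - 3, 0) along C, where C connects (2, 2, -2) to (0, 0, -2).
2 + 4*exp(2)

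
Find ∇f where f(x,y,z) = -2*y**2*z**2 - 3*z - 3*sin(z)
(0, -4*y*z**2, -4*y**2*z - 3*cos(z) - 3)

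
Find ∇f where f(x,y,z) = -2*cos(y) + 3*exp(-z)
(0, 2*sin(y), -3*exp(-z))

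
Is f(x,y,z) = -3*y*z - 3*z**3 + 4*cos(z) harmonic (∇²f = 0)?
No, ∇²f = -18*z - 4*cos(z)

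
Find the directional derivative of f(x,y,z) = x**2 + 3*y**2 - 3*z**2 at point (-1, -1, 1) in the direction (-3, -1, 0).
6*sqrt(10)/5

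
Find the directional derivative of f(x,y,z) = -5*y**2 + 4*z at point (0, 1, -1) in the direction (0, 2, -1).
-24*sqrt(5)/5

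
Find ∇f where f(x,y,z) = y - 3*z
(0, 1, -3)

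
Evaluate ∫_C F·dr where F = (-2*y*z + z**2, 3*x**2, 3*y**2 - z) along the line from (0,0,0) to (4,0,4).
40/3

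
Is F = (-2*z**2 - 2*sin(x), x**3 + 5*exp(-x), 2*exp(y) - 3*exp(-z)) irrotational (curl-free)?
No, ∇×F = (2*exp(y), -4*z, 3*x**2 - 5*exp(-x))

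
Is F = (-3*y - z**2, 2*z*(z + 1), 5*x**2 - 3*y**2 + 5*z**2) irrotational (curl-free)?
No, ∇×F = (-6*y - 4*z - 2, -10*x - 2*z, 3)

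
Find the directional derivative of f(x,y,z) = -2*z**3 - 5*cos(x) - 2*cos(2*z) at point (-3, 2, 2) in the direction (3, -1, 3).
3*sqrt(19)*(-24 + 4*sin(4) - 5*sin(3))/19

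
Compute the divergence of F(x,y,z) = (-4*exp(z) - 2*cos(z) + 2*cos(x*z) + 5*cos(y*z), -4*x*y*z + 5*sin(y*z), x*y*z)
x*y - 4*x*z - 2*z*sin(x*z) + 5*z*cos(y*z)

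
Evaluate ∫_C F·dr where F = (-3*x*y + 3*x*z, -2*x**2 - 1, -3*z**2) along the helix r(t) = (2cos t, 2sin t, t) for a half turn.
pi*(3 - pi**2)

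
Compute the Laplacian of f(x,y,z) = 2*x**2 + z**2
6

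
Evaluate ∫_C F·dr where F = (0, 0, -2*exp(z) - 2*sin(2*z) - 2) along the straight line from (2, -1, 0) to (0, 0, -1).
-2*exp(-1) + cos(2) + 3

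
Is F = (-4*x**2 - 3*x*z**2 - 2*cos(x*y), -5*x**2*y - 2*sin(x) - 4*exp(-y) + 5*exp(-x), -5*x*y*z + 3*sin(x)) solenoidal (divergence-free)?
No, ∇·F = -5*x**2 - 5*x*y - 8*x + 2*y*sin(x*y) - 3*z**2 + 4*exp(-y)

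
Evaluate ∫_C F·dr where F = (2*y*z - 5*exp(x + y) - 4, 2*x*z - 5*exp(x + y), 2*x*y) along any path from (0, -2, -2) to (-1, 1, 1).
-3 + 5*exp(-2)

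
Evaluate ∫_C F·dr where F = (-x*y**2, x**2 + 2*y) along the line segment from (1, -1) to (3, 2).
11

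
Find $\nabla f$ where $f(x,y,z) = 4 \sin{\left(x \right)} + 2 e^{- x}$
(4*cos(x) - 2*exp(-x), 0, 0)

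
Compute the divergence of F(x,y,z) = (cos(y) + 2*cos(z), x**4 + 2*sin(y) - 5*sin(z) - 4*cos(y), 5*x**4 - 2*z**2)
-4*z + 4*sin(y) + 2*cos(y)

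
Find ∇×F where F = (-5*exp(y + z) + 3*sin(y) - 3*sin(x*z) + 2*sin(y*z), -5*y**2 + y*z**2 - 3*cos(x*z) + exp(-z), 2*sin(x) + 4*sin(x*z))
(-3*x*sin(x*z) - 2*y*z + exp(-z), -3*x*cos(x*z) + 2*y*cos(y*z) - 4*z*cos(x*z) - 5*exp(y + z) - 2*cos(x), 3*z*sin(x*z) - 2*z*cos(y*z) + 5*exp(y + z) - 3*cos(y))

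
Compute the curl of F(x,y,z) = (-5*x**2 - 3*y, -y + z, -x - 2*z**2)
(-1, 1, 3)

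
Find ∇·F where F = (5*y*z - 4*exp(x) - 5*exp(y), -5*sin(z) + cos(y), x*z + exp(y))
x - 4*exp(x) - sin(y)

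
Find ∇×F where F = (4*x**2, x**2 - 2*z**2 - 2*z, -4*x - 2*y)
(4*z, 4, 2*x)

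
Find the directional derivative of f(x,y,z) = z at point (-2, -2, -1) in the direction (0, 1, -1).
-sqrt(2)/2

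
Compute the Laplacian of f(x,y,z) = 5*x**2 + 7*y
10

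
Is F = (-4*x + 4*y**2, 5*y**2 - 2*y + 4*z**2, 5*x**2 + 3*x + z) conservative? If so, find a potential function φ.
No, ∇×F = (-8*z, -10*x - 3, -8*y) ≠ 0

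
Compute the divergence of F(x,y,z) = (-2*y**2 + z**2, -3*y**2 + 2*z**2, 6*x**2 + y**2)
-6*y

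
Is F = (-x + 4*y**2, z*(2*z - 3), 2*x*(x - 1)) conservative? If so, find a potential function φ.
No, ∇×F = (3 - 4*z, 2 - 4*x, -8*y) ≠ 0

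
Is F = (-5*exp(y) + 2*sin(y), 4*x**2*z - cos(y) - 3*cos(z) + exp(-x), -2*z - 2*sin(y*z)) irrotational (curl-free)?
No, ∇×F = (-4*x**2 - 2*z*cos(y*z) - 3*sin(z), 0, 8*x*z + 5*exp(y) - 2*cos(y) - exp(-x))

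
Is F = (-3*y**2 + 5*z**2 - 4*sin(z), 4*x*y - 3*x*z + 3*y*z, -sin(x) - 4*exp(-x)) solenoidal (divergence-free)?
No, ∇·F = 4*x + 3*z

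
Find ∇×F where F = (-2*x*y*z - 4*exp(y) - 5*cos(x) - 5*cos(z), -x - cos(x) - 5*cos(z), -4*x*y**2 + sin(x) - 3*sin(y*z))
(-8*x*y - 3*z*cos(y*z) - 5*sin(z), -2*x*y + 4*y**2 + 5*sin(z) - cos(x), 2*x*z + 4*exp(y) + sin(x) - 1)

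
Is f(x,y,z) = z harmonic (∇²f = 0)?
Yes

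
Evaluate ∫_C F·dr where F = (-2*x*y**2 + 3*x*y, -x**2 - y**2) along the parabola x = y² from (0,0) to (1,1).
0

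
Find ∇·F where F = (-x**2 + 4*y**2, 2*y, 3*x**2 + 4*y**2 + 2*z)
4 - 2*x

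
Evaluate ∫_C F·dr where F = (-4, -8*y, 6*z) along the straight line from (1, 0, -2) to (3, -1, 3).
3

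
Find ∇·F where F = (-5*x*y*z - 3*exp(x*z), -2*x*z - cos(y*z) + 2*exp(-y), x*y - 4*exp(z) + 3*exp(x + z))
-5*y*z - 3*z*exp(x*z) + z*sin(y*z) - 4*exp(z) + 3*exp(x + z) - 2*exp(-y)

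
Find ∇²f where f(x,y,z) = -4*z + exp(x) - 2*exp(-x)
exp(x) - 2*exp(-x)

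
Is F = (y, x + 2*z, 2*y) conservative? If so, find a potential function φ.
Yes, F is conservative. φ = y*(x + 2*z)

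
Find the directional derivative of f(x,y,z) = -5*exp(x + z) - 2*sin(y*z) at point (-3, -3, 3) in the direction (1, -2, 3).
5*sqrt(14)*(3*cos(9) - 2)/7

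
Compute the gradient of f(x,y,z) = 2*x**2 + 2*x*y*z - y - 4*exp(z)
(4*x + 2*y*z, 2*x*z - 1, 2*x*y - 4*exp(z))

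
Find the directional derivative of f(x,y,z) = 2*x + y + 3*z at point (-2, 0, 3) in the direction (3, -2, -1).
sqrt(14)/14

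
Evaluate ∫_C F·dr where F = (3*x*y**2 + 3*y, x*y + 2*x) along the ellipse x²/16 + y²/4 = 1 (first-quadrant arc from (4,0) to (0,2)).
-128/3 - 2*pi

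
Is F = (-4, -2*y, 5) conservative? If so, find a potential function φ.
Yes, F is conservative. φ = -4*x - y**2 + 5*z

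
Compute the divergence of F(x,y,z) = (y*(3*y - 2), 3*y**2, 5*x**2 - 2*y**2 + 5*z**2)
6*y + 10*z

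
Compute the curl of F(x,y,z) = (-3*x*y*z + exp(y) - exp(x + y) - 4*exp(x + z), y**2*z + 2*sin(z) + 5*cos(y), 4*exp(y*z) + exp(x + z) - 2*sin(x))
(-y**2 + 4*z*exp(y*z) - 2*cos(z), -3*x*y - 5*exp(x + z) + 2*cos(x), 3*x*z - exp(y) + exp(x + y))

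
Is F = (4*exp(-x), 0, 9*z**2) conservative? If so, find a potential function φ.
Yes, F is conservative. φ = 3*z**3 - 4*exp(-x)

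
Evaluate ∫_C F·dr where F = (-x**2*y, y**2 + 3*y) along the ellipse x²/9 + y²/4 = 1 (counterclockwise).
27*pi/2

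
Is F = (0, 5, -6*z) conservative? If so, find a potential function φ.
Yes, F is conservative. φ = 5*y - 3*z**2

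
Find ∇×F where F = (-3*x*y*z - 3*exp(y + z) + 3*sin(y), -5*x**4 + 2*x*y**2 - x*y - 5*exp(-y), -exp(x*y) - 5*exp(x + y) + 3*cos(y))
(-x*exp(x*y) - 5*exp(x + y) - 3*sin(y), -3*x*y + y*exp(x*y) + 5*exp(x + y) - 3*exp(y + z), -20*x**3 + 3*x*z + 2*y**2 - y + 3*exp(y + z) - 3*cos(y))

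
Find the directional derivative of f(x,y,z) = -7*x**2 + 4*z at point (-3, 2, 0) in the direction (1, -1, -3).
30*sqrt(11)/11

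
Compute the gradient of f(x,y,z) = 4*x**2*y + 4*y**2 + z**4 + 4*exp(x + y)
(8*x*y + 4*exp(x + y), 4*x**2 + 8*y + 4*exp(x + y), 4*z**3)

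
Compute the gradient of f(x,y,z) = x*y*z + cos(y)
(y*z, x*z - sin(y), x*y)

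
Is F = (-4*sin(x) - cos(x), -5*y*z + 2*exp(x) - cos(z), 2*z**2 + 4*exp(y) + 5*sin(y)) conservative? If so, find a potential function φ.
No, ∇×F = (5*y + 4*exp(y) - sin(z) + 5*cos(y), 0, 2*exp(x)) ≠ 0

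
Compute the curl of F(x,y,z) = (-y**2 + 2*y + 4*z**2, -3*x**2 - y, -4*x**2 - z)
(0, 8*x + 8*z, -6*x + 2*y - 2)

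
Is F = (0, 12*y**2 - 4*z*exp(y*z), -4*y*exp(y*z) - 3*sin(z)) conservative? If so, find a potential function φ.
Yes, F is conservative. φ = 4*y**3 - 4*exp(y*z) + 3*cos(z)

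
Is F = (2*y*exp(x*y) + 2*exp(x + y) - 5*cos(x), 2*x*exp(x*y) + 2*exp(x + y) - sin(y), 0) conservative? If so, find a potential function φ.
Yes, F is conservative. φ = 2*exp(x*y) + 2*exp(x + y) - 5*sin(x) + cos(y)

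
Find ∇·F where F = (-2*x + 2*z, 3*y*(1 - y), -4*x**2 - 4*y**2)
1 - 6*y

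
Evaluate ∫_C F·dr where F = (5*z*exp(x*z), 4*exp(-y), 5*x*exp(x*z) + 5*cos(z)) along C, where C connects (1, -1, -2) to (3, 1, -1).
-5*sin(1) - 4*exp(-1) - 5*exp(-2) + 5*exp(-3) + 5*sin(2) + 4*E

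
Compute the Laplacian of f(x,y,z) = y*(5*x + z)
0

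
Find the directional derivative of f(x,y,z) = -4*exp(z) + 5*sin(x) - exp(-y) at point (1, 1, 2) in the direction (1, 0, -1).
sqrt(2)*(5*cos(1) + 4*exp(2))/2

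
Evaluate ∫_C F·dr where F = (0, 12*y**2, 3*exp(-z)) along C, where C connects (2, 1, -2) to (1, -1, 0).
-11 + 3*exp(2)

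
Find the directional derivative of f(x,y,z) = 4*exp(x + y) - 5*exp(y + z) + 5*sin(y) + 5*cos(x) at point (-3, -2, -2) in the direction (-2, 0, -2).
sqrt(2)*(-5*exp(5)*sin(3) - 4 + 5*E)*exp(-5)/2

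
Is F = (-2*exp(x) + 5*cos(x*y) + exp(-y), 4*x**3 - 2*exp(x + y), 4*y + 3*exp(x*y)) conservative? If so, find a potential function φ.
No, ∇×F = (3*x*exp(x*y) + 4, -3*y*exp(x*y), 12*x**2 + 5*x*sin(x*y) - 2*exp(x + y) + exp(-y)) ≠ 0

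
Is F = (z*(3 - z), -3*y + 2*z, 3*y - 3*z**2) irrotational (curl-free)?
No, ∇×F = (1, 3 - 2*z, 0)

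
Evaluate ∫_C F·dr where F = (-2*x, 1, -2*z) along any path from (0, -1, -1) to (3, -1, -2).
-12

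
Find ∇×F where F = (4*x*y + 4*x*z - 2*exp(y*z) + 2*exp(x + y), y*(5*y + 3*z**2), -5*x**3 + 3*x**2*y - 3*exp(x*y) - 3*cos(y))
(3*x**2 - 3*x*exp(x*y) - 6*y*z + 3*sin(y), 15*x**2 - 6*x*y + 4*x + 3*y*exp(x*y) - 2*y*exp(y*z), -4*x + 2*z*exp(y*z) - 2*exp(x + y))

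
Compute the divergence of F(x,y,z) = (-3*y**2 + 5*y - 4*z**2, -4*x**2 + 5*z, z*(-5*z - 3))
-10*z - 3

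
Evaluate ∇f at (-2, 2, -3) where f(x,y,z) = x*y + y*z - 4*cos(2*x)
(2 - 8*sin(4), -5, 2)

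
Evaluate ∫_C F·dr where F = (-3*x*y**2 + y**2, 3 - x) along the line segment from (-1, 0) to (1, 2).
14/3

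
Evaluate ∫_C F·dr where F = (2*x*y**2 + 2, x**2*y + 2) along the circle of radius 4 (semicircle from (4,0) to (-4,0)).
-16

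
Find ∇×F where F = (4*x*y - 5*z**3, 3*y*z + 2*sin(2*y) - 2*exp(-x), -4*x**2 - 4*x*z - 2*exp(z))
(-3*y, 8*x - 15*z**2 + 4*z, -4*x + 2*exp(-x))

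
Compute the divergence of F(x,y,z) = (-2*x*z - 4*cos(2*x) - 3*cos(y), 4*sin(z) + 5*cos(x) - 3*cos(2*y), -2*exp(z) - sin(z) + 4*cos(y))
-2*z - 2*exp(z) + 8*sin(2*x) + 6*sin(2*y) - cos(z)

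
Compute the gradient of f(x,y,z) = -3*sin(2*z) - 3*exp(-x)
(3*exp(-x), 0, -6*cos(2*z))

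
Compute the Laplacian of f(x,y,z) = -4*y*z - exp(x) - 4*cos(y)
-exp(x) + 4*cos(y)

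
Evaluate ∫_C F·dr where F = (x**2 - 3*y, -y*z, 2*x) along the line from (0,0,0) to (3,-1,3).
43/2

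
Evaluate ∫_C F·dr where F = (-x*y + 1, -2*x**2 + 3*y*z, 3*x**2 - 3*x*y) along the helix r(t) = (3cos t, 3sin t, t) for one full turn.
27*pi/2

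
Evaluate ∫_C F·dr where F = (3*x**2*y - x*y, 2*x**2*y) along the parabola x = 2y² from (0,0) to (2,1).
692/105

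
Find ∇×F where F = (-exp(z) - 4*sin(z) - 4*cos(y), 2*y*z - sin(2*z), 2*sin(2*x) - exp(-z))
(-2*y + 2*cos(2*z), -exp(z) - 4*cos(2*x) - 4*cos(z), -4*sin(y))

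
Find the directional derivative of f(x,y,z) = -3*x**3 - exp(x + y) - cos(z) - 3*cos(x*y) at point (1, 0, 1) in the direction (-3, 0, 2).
sqrt(13)*(2*sin(1) + 3*E + 27)/13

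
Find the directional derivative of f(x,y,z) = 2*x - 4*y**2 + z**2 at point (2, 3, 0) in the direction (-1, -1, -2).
11*sqrt(6)/3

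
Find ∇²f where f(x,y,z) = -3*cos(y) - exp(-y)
3*cos(y) - exp(-y)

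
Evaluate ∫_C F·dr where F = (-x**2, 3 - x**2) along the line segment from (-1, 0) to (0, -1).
-3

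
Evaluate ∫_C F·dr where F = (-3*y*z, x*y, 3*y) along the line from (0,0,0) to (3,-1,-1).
-1/2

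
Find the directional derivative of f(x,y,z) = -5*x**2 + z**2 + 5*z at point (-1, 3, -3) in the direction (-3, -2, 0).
-30*sqrt(13)/13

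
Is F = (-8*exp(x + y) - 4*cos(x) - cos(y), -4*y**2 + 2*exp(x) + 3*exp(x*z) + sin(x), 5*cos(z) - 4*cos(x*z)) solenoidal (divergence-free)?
No, ∇·F = 4*x*sin(x*z) - 8*y - 8*exp(x + y) + 4*sin(x) - 5*sin(z)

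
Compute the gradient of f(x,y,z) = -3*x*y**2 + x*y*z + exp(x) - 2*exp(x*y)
(-3*y**2 + y*z - 2*y*exp(x*y) + exp(x), x*(-6*y + z - 2*exp(x*y)), x*y)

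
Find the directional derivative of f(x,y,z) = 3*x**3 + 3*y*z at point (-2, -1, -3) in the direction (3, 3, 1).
78*sqrt(19)/19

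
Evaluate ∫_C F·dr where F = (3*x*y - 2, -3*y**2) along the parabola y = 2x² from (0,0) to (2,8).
-492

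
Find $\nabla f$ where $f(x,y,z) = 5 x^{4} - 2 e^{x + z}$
(20*x**3 - 2*exp(x + z), 0, -2*exp(x + z))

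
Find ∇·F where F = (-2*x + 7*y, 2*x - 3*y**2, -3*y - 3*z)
-6*y - 5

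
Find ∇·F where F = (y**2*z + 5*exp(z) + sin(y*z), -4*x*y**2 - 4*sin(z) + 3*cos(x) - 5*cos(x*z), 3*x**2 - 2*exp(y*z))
2*y*(-4*x - exp(y*z))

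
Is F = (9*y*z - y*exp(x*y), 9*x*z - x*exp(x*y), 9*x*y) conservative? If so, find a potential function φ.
Yes, F is conservative. φ = 9*x*y*z - exp(x*y)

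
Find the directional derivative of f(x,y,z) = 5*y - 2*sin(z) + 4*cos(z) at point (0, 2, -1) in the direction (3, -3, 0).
-5*sqrt(2)/2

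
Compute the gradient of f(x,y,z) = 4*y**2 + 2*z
(0, 8*y, 2)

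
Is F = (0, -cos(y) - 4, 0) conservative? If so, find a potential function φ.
Yes, F is conservative. φ = -4*y - sin(y)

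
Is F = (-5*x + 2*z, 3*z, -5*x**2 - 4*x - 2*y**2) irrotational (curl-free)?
No, ∇×F = (-4*y - 3, 10*x + 6, 0)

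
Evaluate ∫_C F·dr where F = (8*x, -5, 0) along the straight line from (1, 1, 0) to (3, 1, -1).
32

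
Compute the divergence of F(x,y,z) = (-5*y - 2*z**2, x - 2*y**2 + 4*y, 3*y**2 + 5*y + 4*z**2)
-4*y + 8*z + 4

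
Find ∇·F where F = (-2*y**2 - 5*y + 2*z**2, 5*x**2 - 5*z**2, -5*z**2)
-10*z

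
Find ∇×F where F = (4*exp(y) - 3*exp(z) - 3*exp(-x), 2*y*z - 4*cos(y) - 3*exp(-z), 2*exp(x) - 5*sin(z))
(-2*y - 3*exp(-z), -2*exp(x) - 3*exp(z), -4*exp(y))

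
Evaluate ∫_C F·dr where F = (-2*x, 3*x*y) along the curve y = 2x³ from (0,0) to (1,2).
29/7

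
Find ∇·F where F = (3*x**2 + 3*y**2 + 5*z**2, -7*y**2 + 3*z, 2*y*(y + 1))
6*x - 14*y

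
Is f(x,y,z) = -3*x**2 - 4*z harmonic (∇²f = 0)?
No, ∇²f = -6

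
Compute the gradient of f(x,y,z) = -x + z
(-1, 0, 1)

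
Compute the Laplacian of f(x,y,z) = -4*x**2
-8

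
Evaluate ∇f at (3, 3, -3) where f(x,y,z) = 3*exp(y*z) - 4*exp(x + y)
(-4*exp(6), (-4*exp(15) - 9)*exp(-9), 9*exp(-9))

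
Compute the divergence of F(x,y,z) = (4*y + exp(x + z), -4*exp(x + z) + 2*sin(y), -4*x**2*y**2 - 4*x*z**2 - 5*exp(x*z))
-8*x*z - 5*x*exp(x*z) + exp(x + z) + 2*cos(y)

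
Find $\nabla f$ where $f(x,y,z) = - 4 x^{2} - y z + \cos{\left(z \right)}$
(-8*x, -z, -y - sin(z))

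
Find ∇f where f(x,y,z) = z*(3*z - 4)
(0, 0, 6*z - 4)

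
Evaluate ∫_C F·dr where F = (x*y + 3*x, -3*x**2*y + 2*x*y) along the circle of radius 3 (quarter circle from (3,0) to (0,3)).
-261/4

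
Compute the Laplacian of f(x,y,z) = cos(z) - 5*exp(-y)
-cos(z) - 5*exp(-y)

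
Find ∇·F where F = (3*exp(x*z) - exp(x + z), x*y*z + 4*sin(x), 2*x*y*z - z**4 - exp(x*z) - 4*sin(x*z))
2*x*y + x*z - x*exp(x*z) - 4*x*cos(x*z) - 4*z**3 + 3*z*exp(x*z) - exp(x + z)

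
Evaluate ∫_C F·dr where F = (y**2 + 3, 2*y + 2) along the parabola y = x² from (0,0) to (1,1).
31/5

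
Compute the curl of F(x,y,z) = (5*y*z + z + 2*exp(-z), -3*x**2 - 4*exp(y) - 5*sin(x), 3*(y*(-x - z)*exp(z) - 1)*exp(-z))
(-3*x - 3*z, 8*y + 1 - 2*exp(-z), -6*x - 5*z - 5*cos(x))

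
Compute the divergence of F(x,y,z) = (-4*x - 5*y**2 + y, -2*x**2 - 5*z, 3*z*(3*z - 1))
18*z - 7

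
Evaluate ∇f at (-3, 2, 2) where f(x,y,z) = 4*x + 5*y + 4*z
(4, 5, 4)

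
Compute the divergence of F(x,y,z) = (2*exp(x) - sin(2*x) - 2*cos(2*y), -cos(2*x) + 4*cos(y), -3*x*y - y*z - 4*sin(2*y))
-y + 2*exp(x) - 4*sin(y) - 2*cos(2*x)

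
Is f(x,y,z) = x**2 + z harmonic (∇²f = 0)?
No, ∇²f = 2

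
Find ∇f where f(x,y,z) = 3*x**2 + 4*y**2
(6*x, 8*y, 0)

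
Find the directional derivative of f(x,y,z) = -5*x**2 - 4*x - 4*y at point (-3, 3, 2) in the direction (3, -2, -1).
43*sqrt(14)/7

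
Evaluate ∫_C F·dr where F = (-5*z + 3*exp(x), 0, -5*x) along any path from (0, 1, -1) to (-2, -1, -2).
-23 + 3*exp(-2)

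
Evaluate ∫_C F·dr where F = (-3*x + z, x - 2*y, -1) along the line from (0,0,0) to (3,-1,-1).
-33/2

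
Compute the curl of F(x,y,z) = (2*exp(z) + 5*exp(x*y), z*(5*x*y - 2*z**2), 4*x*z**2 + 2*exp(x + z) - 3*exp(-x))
(-5*x*y + 6*z**2, (2*(-2*z**2 + exp(z) - exp(x + z))*exp(x) - 3)*exp(-x), -5*x*exp(x*y) + 5*y*z)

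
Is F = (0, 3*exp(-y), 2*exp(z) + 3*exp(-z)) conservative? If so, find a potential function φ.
Yes, F is conservative. φ = 2*exp(z) - 3*exp(-z) - 3*exp(-y)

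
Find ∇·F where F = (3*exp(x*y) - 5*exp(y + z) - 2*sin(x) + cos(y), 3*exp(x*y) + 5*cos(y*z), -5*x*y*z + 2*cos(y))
-5*x*y + 3*x*exp(x*y) + 3*y*exp(x*y) - 5*z*sin(y*z) - 2*cos(x)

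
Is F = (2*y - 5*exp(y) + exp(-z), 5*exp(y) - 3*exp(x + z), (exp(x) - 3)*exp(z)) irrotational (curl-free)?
No, ∇×F = (3*exp(x + z), -(exp(x + 2*z) + 1)*exp(-z), 5*exp(y) - 3*exp(x + z) - 2)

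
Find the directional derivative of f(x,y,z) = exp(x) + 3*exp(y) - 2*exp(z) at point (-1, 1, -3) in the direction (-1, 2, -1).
sqrt(6)*(-exp(2) + 2 + 6*exp(4))*exp(-3)/6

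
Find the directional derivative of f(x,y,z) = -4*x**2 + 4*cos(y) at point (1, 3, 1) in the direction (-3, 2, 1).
4*sqrt(14)*(3 - sin(3))/7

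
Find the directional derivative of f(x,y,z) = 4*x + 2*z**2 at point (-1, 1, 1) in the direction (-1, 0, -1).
-4*sqrt(2)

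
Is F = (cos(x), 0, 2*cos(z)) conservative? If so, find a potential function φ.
Yes, F is conservative. φ = sin(x) + 2*sin(z)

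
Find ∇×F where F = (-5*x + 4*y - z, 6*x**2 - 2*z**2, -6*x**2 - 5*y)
(4*z - 5, 12*x - 1, 12*x - 4)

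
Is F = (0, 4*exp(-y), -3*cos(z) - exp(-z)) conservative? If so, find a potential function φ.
Yes, F is conservative. φ = -3*sin(z) + exp(-z) - 4*exp(-y)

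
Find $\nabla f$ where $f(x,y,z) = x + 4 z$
(1, 0, 4)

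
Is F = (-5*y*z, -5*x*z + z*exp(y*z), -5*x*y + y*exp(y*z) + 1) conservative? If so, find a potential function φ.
Yes, F is conservative. φ = -5*x*y*z + z + exp(y*z)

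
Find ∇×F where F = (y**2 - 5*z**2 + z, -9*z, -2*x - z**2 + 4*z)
(9, 3 - 10*z, -2*y)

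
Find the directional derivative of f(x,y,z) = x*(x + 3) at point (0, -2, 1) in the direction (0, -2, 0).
0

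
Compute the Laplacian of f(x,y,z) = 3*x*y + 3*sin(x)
-3*sin(x)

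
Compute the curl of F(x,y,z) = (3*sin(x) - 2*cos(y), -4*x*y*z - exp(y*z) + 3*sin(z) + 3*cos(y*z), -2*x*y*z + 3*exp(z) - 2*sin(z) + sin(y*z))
(4*x*y - 2*x*z + y*exp(y*z) + 3*y*sin(y*z) + z*cos(y*z) - 3*cos(z), 2*y*z, -4*y*z - 2*sin(y))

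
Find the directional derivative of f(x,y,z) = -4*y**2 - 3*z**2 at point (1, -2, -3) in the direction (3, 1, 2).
26*sqrt(14)/7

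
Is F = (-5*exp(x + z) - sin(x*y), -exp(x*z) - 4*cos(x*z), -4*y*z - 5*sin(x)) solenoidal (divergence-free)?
No, ∇·F = -y*cos(x*y) - 4*y - 5*exp(x + z)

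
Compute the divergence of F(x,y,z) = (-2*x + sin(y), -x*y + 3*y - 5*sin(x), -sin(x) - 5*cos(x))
1 - x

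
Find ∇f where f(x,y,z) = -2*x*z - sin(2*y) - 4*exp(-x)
(-2*z + 4*exp(-x), -2*cos(2*y), -2*x)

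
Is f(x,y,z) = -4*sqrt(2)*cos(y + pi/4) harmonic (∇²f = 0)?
No, ∇²f = 4*sqrt(2)*cos(y + pi/4)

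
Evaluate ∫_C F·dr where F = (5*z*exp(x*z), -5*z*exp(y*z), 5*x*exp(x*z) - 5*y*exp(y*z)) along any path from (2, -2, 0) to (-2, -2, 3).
0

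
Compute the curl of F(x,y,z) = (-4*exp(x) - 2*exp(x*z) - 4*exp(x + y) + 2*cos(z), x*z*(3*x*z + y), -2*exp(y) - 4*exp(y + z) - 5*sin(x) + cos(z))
(-6*x**2*z - x*y - 2*exp(y) - 4*exp(y + z), -2*x*exp(x*z) - 2*sin(z) + 5*cos(x), 6*x*z**2 + y*z + 4*exp(x + y))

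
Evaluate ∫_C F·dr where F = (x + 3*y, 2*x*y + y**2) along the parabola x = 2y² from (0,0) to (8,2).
248/3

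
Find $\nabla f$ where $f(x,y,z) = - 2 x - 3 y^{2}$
(-2, -6*y, 0)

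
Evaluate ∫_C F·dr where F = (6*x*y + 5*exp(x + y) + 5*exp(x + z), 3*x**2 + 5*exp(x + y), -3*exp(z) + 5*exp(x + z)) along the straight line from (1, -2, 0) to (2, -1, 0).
-6 - 5*exp(-1) + 5*exp(2)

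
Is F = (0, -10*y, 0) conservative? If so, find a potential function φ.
Yes, F is conservative. φ = -5*y**2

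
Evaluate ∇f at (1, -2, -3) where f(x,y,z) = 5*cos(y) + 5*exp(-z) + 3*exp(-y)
(0, -3*exp(2) + 5*sin(2), -5*exp(3))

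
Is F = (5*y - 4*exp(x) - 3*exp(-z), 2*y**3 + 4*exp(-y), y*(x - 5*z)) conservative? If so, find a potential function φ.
No, ∇×F = (x - 5*z, -y + 3*exp(-z), -5) ≠ 0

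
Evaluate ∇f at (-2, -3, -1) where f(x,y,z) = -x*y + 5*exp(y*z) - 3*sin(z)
(3, 2 - 5*exp(3), -15*exp(3) - 3*cos(1))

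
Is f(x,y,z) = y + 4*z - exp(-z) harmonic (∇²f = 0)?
No, ∇²f = -exp(-z)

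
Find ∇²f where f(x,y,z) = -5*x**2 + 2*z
-10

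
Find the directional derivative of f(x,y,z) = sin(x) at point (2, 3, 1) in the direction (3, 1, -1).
3*sqrt(11)*cos(2)/11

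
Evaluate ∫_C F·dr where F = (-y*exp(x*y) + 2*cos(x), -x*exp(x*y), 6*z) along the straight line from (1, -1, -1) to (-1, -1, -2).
-4*sin(1) - E + exp(-1) + 9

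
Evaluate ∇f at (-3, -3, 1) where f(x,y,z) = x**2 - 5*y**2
(-6, 30, 0)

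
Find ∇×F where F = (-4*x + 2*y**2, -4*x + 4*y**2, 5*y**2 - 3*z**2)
(10*y, 0, -4*y - 4)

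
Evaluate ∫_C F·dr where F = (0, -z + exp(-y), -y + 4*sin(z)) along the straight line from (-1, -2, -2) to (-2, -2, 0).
4*cos(2)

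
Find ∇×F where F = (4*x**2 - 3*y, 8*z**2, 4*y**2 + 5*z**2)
(8*y - 16*z, 0, 3)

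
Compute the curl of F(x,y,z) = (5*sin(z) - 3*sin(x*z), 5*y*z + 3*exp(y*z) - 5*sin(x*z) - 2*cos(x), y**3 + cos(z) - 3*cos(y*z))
(5*x*cos(x*z) + 3*y**2 - 3*y*exp(y*z) - 5*y + 3*z*sin(y*z), -3*x*cos(x*z) + 5*cos(z), -5*z*cos(x*z) + 2*sin(x))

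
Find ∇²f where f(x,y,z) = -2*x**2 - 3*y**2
-10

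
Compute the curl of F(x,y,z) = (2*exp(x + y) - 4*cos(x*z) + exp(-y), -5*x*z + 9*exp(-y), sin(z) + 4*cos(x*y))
(x*(5 - 4*sin(x*y)), 4*x*sin(x*z) + 4*y*sin(x*y), -5*z - 2*exp(x + y) + exp(-y))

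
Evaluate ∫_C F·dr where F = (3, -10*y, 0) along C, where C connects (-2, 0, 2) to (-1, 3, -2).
-42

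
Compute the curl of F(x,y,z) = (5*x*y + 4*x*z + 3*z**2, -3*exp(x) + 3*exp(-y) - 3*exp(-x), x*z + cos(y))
(-sin(y), 4*x + 5*z, -5*x - 6*sinh(x))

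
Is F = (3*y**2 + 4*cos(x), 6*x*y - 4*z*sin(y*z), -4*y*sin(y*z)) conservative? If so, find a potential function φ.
Yes, F is conservative. φ = 3*x*y**2 + 4*sin(x) + 4*cos(y*z)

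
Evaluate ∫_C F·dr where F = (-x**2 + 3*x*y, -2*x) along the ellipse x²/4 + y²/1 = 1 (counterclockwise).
-4*pi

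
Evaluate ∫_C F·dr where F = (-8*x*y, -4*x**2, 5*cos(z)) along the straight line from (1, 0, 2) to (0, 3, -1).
-5*sin(2) - 5*sin(1)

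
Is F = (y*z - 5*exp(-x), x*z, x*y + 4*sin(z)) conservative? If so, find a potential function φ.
Yes, F is conservative. φ = x*y*z - 4*cos(z) + 5*exp(-x)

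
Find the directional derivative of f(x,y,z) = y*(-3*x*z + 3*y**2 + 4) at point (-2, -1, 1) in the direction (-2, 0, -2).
3*sqrt(2)/2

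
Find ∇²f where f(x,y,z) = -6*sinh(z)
-6*sinh(z)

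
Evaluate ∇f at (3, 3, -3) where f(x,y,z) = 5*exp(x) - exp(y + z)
(5*exp(3), -1, -1)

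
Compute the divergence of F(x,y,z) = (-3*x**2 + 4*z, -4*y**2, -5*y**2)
-6*x - 8*y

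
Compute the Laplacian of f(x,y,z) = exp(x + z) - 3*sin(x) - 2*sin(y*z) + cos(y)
2*y**2*sin(y*z) + 2*z**2*sin(y*z) + 2*exp(x + z) + 3*sin(x) - cos(y)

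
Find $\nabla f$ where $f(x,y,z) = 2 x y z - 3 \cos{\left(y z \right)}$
(2*y*z, z*(2*x + 3*sin(y*z)), y*(2*x + 3*sin(y*z)))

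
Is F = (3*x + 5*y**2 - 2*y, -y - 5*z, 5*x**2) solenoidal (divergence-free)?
No, ∇·F = 2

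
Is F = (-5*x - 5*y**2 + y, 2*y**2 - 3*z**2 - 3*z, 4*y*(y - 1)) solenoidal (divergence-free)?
No, ∇·F = 4*y - 5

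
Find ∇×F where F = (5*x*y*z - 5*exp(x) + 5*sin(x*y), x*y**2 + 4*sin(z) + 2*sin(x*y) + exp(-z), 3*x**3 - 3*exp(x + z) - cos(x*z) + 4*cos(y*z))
(-4*z*sin(y*z) - 4*cos(z) + exp(-z), -9*x**2 + 5*x*y - z*sin(x*z) + 3*exp(x + z), -5*x*z - 5*x*cos(x*y) + y**2 + 2*y*cos(x*y))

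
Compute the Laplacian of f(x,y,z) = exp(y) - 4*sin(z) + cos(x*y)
-x**2*cos(x*y) - y**2*cos(x*y) + exp(y) + 4*sin(z)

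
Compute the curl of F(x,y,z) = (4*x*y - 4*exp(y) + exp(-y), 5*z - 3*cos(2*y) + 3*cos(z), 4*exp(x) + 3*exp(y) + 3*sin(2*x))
(3*exp(y) + 3*sin(z) - 5, -4*exp(x) - 6*cos(2*x), -4*x + 4*exp(y) + exp(-y))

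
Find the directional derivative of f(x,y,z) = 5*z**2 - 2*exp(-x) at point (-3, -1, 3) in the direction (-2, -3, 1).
sqrt(14)*(15 - 2*exp(3))/7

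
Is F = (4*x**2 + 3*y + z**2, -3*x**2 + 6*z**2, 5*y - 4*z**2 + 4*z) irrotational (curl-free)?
No, ∇×F = (5 - 12*z, 2*z, -6*x - 3)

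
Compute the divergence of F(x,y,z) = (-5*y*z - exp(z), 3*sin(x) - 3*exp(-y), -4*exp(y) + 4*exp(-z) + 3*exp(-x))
-4*exp(-z) + 3*exp(-y)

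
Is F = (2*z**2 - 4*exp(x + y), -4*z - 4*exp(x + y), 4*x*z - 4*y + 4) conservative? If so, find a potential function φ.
Yes, F is conservative. φ = 2*x*z**2 - 4*y*z + 4*z - 4*exp(x + y)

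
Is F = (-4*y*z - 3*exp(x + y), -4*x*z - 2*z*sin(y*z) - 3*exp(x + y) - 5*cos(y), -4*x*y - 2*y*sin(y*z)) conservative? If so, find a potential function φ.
Yes, F is conservative. φ = -4*x*y*z - 3*exp(x + y) - 5*sin(y) + 2*cos(y*z)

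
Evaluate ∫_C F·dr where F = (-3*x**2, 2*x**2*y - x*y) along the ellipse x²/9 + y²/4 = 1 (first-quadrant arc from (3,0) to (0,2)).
41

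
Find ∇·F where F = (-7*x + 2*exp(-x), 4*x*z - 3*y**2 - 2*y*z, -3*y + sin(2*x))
-6*y - 2*z - 7 - 2*exp(-x)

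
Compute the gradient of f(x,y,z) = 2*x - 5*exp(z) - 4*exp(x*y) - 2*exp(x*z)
(-4*y*exp(x*y) - 2*z*exp(x*z) + 2, -4*x*exp(x*y), -2*x*exp(x*z) - 5*exp(z))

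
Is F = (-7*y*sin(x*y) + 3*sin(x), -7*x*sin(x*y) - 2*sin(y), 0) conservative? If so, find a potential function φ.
Yes, F is conservative. φ = -3*cos(x) + 2*cos(y) + 7*cos(x*y)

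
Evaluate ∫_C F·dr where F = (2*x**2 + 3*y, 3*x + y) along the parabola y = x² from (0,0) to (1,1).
25/6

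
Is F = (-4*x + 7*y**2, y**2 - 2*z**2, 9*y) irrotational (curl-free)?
No, ∇×F = (4*z + 9, 0, -14*y)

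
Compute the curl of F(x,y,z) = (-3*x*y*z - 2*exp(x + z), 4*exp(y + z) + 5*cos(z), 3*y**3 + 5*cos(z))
(9*y**2 - 4*exp(y + z) + 5*sin(z), -3*x*y - 2*exp(x + z), 3*x*z)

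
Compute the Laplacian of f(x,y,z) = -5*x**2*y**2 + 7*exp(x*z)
7*x**2*exp(x*z) - 10*x**2 - 10*y**2 + 7*z**2*exp(x*z)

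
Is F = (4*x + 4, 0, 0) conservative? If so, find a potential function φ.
Yes, F is conservative. φ = 2*x*(x + 2)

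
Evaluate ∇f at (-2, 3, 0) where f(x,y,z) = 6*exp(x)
(6*exp(-2), 0, 0)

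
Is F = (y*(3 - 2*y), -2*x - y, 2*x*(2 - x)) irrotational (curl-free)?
No, ∇×F = (0, 4*x - 4, 4*y - 5)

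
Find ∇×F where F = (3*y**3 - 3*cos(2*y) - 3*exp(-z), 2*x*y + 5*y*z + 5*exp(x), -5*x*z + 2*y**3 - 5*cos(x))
(y*(6*y - 5), 5*z - 5*sin(x) + 3*exp(-z), -9*y**2 + 2*y + 5*exp(x) - 6*sin(2*y))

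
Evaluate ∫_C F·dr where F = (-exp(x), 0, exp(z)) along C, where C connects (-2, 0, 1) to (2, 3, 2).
(1 - exp(3))*exp(-2)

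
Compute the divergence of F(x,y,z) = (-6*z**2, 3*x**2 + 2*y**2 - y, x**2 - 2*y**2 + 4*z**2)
4*y + 8*z - 1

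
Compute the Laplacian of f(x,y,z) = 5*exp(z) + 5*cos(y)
5*exp(z) - 5*cos(y)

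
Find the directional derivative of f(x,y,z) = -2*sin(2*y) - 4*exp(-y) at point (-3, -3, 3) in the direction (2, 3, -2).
12*sqrt(17)*(-cos(6) + exp(3))/17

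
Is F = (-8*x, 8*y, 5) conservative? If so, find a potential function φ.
Yes, F is conservative. φ = -4*x**2 + 4*y**2 + 5*z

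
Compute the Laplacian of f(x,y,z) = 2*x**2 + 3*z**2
10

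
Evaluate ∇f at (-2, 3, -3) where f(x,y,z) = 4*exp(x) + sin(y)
(4*exp(-2), cos(3), 0)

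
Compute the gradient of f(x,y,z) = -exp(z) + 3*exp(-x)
(-3*exp(-x), 0, -exp(z))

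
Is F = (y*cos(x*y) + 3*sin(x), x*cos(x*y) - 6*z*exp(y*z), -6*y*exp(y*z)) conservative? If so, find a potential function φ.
Yes, F is conservative. φ = -6*exp(y*z) + sin(x*y) - 3*cos(x)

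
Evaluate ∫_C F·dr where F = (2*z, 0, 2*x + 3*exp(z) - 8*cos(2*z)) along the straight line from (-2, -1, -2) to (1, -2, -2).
-12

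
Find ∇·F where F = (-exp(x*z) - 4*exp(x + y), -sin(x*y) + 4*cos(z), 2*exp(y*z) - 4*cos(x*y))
-x*cos(x*y) + 2*y*exp(y*z) - z*exp(x*z) - 4*exp(x + y)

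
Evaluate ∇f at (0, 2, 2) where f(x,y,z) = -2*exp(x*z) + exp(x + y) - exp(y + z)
(-4 + exp(2), -exp(4) + exp(2), -exp(4))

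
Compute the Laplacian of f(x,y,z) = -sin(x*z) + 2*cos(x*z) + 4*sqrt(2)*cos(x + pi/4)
x**2*(sin(x*z) - 2*cos(x*z)) + z**2*sin(x*z) - 2*z**2*cos(x*z) - 4*sqrt(2)*cos(x + pi/4)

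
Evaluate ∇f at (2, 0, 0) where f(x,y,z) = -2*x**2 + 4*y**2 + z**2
(-8, 0, 0)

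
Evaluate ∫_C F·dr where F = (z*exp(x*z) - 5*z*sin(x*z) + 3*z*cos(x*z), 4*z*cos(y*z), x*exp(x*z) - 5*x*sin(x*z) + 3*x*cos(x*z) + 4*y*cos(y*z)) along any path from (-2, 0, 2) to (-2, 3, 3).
3*sin(4) - exp(-4) + exp(-6) - 3*sin(6) + 4*sin(9) - 5*cos(4) + 5*cos(6)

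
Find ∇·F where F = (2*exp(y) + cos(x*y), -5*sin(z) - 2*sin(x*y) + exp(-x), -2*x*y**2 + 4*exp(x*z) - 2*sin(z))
4*x*exp(x*z) - 2*x*cos(x*y) - y*sin(x*y) - 2*cos(z)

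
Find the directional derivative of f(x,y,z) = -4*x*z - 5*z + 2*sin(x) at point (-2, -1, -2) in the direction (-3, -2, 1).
-3*sqrt(14)*(2*cos(2) + 7)/14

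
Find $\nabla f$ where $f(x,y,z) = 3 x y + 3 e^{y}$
(3*y, 3*x + 3*exp(y), 0)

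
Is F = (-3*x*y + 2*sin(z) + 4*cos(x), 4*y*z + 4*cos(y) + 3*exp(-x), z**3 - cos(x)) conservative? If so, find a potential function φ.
No, ∇×F = (-4*y, -sin(x) + 2*cos(z), 3*x - 3*exp(-x)) ≠ 0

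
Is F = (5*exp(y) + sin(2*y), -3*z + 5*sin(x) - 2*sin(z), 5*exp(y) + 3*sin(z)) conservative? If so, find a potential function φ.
No, ∇×F = (5*exp(y) + 2*cos(z) + 3, 0, -5*exp(y) + 5*cos(x) - 2*cos(2*y)) ≠ 0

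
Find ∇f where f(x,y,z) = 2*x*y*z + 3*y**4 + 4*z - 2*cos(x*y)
(2*y*(z + sin(x*y)), 2*x*z + 2*x*sin(x*y) + 12*y**3, 2*x*y + 4)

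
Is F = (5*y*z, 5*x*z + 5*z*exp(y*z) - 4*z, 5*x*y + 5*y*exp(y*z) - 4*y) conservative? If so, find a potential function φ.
Yes, F is conservative. φ = 5*x*y*z - 4*y*z + 5*exp(y*z)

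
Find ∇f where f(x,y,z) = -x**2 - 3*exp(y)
(-2*x, -3*exp(y), 0)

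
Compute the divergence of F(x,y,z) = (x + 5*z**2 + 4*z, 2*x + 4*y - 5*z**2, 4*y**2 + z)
6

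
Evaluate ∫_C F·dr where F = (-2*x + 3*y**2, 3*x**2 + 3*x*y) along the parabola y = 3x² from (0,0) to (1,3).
197/10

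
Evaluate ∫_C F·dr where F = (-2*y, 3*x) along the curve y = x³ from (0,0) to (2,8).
28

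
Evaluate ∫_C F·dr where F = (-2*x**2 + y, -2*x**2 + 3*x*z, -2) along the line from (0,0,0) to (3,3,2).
-35/2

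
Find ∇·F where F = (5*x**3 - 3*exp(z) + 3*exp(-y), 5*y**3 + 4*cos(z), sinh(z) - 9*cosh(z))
15*x**2 + 15*y**2 - 9*sinh(z) + cosh(z)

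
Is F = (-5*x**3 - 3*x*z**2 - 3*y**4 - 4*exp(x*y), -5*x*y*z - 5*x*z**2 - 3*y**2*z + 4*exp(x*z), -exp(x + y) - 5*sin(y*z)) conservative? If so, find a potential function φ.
No, ∇×F = (5*x*y + 10*x*z - 4*x*exp(x*z) + 3*y**2 - 5*z*cos(y*z) - exp(x + y), -6*x*z + exp(x + y), 4*x*exp(x*y) + 12*y**3 - 5*y*z - 5*z**2 + 4*z*exp(x*z)) ≠ 0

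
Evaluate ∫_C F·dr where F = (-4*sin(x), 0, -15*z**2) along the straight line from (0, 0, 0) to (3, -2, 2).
-44 + 4*cos(3)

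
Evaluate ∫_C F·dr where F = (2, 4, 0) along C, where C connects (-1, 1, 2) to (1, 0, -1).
0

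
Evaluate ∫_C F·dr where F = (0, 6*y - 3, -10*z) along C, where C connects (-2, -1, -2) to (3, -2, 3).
-13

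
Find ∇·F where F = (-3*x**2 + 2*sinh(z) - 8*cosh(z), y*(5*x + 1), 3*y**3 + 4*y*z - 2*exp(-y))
-x + 4*y + 1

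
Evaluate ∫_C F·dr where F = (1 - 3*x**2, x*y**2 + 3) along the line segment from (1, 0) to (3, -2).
-110/3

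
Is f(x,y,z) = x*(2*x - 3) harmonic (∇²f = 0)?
No, ∇²f = 4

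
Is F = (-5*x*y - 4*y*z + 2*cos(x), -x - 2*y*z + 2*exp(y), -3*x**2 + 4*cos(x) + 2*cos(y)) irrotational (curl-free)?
No, ∇×F = (2*y - 2*sin(y), 6*x - 4*y + 4*sin(x), 5*x + 4*z - 1)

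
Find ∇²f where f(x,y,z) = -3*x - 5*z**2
-10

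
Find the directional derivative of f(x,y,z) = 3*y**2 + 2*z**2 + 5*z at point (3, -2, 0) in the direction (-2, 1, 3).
3*sqrt(14)/14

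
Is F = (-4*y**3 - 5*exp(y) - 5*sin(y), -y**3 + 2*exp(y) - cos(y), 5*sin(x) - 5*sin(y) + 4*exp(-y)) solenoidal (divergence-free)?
No, ∇·F = -3*y**2 + 2*exp(y) + sin(y)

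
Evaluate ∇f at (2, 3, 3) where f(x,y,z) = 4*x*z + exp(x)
(exp(2) + 12, 0, 8)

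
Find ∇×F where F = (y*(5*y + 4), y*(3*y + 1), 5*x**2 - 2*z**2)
(0, -10*x, -10*y - 4)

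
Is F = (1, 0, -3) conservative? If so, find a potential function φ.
Yes, F is conservative. φ = x - 3*z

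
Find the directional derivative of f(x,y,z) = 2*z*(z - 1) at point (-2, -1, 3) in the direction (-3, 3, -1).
-10*sqrt(19)/19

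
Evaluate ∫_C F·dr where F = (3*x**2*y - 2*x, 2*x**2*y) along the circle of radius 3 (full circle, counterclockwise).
-243*pi/4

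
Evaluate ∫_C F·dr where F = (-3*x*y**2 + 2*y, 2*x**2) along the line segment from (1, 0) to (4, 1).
29/4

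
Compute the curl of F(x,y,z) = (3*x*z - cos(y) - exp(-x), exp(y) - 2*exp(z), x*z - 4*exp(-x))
(2*exp(z), 3*x - z - 4*exp(-x), -sin(y))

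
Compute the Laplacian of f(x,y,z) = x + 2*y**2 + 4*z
4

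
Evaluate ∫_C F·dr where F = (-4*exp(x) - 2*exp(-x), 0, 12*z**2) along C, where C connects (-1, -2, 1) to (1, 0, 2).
28 - 12*sinh(1)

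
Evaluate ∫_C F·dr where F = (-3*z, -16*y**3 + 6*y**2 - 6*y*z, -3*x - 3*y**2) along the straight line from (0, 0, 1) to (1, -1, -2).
6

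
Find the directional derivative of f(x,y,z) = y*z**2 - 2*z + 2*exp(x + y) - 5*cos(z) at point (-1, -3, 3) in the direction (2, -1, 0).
sqrt(5)*(2 - 9*exp(4))*exp(-4)/5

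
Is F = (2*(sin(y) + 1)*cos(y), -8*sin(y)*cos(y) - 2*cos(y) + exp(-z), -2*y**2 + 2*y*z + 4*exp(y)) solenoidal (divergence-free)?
No, ∇·F = 2*y + 2*sin(y) - 8*cos(2*y)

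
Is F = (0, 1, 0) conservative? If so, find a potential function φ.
Yes, F is conservative. φ = y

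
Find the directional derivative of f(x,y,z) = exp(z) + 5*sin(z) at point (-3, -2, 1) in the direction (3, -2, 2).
2*sqrt(17)*(5*cos(1) + E)/17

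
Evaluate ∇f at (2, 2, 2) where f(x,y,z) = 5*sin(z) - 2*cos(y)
(0, 2*sin(2), 5*cos(2))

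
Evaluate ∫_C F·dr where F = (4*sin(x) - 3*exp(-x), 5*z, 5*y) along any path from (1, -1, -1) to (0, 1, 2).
-3*exp(-1) + 4*cos(1) + 4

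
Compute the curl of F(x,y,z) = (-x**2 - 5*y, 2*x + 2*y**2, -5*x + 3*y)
(3, 5, 7)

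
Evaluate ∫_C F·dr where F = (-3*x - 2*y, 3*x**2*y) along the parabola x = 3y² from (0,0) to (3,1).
-13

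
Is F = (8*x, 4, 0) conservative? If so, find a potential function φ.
Yes, F is conservative. φ = 4*x**2 + 4*y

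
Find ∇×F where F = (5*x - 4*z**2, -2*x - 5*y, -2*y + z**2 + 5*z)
(-2, -8*z, -2)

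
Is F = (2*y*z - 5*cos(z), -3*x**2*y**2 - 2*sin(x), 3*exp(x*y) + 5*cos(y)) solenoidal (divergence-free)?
No, ∇·F = -6*x**2*y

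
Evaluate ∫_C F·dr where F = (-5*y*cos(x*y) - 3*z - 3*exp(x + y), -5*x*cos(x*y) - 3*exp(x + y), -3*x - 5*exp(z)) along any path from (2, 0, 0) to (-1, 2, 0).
-3*E + 5*sin(2) + 3*exp(2)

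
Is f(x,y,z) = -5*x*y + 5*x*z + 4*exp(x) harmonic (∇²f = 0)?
No, ∇²f = 4*exp(x)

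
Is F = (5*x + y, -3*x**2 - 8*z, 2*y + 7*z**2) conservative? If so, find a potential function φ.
No, ∇×F = (10, 0, -6*x - 1) ≠ 0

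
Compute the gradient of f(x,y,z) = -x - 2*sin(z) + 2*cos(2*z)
(-1, 0, -2*(4*sin(z) + 1)*cos(z))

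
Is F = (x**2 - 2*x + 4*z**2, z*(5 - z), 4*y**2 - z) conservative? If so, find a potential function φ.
No, ∇×F = (8*y + 2*z - 5, 8*z, 0) ≠ 0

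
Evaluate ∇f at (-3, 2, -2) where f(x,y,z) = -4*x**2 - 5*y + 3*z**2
(24, -5, -12)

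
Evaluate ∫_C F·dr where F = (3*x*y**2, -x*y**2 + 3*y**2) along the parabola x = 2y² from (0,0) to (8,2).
1256/5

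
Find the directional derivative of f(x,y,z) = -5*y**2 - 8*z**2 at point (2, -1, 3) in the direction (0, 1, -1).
29*sqrt(2)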